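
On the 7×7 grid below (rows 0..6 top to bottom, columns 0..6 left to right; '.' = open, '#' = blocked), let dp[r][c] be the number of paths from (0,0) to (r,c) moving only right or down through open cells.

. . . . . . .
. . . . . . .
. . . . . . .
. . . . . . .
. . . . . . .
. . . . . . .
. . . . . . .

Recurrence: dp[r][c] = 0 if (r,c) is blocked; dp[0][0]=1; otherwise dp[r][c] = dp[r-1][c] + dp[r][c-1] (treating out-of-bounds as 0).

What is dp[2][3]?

10

r\c   0   1   2   3   4   5   6
  0   1   1   1   1   1   1   1
  1   1   2   3   4   5   6   7
  2   1   3   6  10  15  21  28
  3   1   4  10  20  35  56  84
  4   1   5  15  35  70 126 210
  5   1   6  21  56 126 252 462
  6   1   7  28  84 210 462 924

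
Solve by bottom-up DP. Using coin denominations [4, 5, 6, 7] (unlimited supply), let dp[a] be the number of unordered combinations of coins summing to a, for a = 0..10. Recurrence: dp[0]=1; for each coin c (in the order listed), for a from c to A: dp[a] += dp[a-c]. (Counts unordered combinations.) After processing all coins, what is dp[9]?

after  coin     0     1     2     3     4     5     6     7     8     9    10
          4     1     0     0     0     1     0     0     0     1     0     0
          5     1     0     0     0     1     1     0     0     1     1     1
          6     1     0     0     0     1     1     1     0     1     1     2
          7     1     0     0     0     1     1     1     1     1     1     2

1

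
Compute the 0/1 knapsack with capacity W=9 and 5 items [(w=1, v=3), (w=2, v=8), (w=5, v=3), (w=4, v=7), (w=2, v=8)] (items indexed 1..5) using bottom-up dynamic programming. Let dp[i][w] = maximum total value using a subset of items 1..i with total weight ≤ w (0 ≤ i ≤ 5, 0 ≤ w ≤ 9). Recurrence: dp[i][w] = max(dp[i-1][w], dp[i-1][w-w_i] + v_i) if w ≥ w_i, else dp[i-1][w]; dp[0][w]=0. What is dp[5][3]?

i\w   0   1   2   3   4   5   6   7   8   9
  0   0   0   0   0   0   0   0   0   0   0
  1   0   3   3   3   3   3   3   3   3   3
  2   0   3   8  11  11  11  11  11  11  11
  3   0   3   8  11  11  11  11  11  14  14
  4   0   3   8  11  11  11  15  18  18  18
  5   0   3   8  11  16  19  19  19  23  26

11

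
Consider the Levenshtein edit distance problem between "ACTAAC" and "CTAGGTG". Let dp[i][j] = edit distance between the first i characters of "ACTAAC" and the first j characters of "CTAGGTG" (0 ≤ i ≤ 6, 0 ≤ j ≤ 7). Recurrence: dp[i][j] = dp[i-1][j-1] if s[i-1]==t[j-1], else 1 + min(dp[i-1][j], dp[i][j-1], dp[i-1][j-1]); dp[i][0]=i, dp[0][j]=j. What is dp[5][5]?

   ''  C  T  A  G  G  T  G
''  0  1  2  3  4  5  6  7
 A  1  1  2  2  3  4  5  6
 C  2  1  2  3  3  4  5  6
 T  3  2  1  2  3  4  4  5
 A  4  3  2  1  2  3  4  5
 A  5  4  3  2  2  3  4  5
 C  6  5  4  3  3  3  4  5

3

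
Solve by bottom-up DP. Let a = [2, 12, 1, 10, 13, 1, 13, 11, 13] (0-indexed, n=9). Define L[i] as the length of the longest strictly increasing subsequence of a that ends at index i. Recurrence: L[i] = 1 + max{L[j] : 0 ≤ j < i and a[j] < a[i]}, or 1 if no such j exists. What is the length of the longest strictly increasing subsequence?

   i    0    1    2    3    4    5    6    7    8
a[i]    2   12    1   10   13    1   13   11   13
L[i]    1    2    1    2    3    1    3    3    4

4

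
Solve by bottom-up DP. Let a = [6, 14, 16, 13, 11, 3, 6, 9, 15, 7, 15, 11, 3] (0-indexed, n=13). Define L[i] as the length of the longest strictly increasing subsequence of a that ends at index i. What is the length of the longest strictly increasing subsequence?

4

   i    0    1    2    3    4    5    6    7    8    9   10   11   12
a[i]    6   14   16   13   11    3    6    9   15    7   15   11    3
L[i]    1    2    3    2    2    1    2    3    4    3    4    4    1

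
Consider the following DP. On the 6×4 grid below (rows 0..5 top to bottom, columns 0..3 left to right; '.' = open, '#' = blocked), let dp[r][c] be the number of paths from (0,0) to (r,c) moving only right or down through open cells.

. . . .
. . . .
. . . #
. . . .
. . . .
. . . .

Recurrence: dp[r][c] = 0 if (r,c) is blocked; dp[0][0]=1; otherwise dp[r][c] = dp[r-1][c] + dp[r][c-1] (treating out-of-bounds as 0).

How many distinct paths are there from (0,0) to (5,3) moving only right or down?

r\c   0   1   2   3
  0   1   1   1   1
  1   1   2   3   4
  2   1   3   6   0
  3   1   4  10  10
  4   1   5  15  25
  5   1   6  21  46

46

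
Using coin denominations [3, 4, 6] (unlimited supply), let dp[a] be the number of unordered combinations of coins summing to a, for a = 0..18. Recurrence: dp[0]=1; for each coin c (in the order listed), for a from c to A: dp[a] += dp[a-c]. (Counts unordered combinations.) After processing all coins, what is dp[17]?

2

after  coin     0     1     2     3     4     5     6     7     8     9    10    11    12    13    14    15    16    17    18
          3     1     0     0     1     0     0     1     0     0     1     0     0     1     0     0     1     0     0     1
          4     1     0     0     1     1     0     1     1     1     1     1     1     2     1     1     2     2     1     2
          6     1     0     0     1     1     0     2     1     1     2     2     1     4     2     2     4     4     2     6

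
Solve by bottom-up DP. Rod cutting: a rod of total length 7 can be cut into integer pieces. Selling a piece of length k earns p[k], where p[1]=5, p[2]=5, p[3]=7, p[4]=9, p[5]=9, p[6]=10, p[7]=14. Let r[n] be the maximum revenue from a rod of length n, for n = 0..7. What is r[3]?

15

   n    0    1    2    3    4    5    6    7
r[n]    0    5   10   15   20   25   30   35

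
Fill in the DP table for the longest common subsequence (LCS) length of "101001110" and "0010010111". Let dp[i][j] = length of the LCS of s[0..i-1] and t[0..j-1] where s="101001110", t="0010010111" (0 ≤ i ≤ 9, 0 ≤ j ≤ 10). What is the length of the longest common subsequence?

   ''  0  0  1  0  0  1  0  1  1  1
''  0  0  0  0  0  0  0  0  0  0  0
 1  0  0  0  1  1  1  1  1  1  1  1
 0  0  1  1  1  2  2  2  2  2  2  2
 1  0  1  1  2  2  2  3  3  3  3  3
 0  0  1  2  2  3  3  3  4  4  4  4
 0  0  1  2  2  3  4  4  4  4  4  4
 1  0  1  2  3  3  4  5  5  5  5  5
 1  0  1  2  3  3  4  5  5  6  6  6
 1  0  1  2  3  3  4  5  5  6  7  7
 0  0  1  2  3  4  4  5  6  6  7  7

7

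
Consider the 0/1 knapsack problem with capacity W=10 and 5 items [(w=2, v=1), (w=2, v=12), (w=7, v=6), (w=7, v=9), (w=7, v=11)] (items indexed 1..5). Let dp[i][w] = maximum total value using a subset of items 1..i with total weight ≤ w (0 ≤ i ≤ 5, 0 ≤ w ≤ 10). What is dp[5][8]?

13

i\w   0   1   2   3   4   5   6   7   8   9  10
  0   0   0   0   0   0   0   0   0   0   0   0
  1   0   0   1   1   1   1   1   1   1   1   1
  2   0   0  12  12  13  13  13  13  13  13  13
  3   0   0  12  12  13  13  13  13  13  18  18
  4   0   0  12  12  13  13  13  13  13  21  21
  5   0   0  12  12  13  13  13  13  13  23  23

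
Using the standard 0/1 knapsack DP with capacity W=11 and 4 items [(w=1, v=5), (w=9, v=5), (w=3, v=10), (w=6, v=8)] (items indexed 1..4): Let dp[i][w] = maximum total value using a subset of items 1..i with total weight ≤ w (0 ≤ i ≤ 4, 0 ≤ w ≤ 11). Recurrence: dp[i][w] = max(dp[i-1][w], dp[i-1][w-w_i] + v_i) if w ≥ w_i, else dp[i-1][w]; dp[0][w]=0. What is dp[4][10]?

i\w   0   1   2   3   4   5   6   7   8   9  10  11
  0   0   0   0   0   0   0   0   0   0   0   0   0
  1   0   5   5   5   5   5   5   5   5   5   5   5
  2   0   5   5   5   5   5   5   5   5   5  10  10
  3   0   5   5  10  15  15  15  15  15  15  15  15
  4   0   5   5  10  15  15  15  15  15  18  23  23

23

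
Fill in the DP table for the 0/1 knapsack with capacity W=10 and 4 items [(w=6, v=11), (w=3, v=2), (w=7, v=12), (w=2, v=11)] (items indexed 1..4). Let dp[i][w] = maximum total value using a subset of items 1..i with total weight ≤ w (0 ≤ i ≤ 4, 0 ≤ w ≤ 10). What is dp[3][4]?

i\w   0   1   2   3   4   5   6   7   8   9  10
  0   0   0   0   0   0   0   0   0   0   0   0
  1   0   0   0   0   0   0  11  11  11  11  11
  2   0   0   0   2   2   2  11  11  11  13  13
  3   0   0   0   2   2   2  11  12  12  13  14
  4   0   0  11  11  11  13  13  13  22  23  23

2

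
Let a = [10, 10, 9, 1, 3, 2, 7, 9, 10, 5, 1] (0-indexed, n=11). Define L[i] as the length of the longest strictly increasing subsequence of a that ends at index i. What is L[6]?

   i    0    1    2    3    4    5    6    7    8    9   10
a[i]   10   10    9    1    3    2    7    9   10    5    1
L[i]    1    1    1    1    2    2    3    4    5    3    1

3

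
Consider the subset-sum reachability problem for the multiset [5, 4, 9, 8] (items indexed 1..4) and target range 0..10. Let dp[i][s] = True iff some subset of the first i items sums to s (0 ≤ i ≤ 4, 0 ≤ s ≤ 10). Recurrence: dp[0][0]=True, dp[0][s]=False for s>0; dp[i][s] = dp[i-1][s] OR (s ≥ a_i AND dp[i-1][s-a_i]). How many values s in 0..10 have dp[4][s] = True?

i\s   0   1   2   3   4   5   6   7   8   9  10
  0   T   F   F   F   F   F   F   F   F   F   F
  1   T   F   F   F   F   T   F   F   F   F   F
  2   T   F   F   F   T   T   F   F   F   T   F
  3   T   F   F   F   T   T   F   F   F   T   F
  4   T   F   F   F   T   T   F   F   T   T   F

5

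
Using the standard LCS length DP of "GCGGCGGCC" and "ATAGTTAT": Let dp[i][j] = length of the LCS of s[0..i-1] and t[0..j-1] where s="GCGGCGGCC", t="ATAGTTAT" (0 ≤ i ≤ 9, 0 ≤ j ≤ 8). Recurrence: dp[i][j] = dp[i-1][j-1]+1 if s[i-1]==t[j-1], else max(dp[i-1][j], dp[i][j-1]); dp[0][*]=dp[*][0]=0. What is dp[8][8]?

1

   ''  A  T  A  G  T  T  A  T
''  0  0  0  0  0  0  0  0  0
 G  0  0  0  0  1  1  1  1  1
 C  0  0  0  0  1  1  1  1  1
 G  0  0  0  0  1  1  1  1  1
 G  0  0  0  0  1  1  1  1  1
 C  0  0  0  0  1  1  1  1  1
 G  0  0  0  0  1  1  1  1  1
 G  0  0  0  0  1  1  1  1  1
 C  0  0  0  0  1  1  1  1  1
 C  0  0  0  0  1  1  1  1  1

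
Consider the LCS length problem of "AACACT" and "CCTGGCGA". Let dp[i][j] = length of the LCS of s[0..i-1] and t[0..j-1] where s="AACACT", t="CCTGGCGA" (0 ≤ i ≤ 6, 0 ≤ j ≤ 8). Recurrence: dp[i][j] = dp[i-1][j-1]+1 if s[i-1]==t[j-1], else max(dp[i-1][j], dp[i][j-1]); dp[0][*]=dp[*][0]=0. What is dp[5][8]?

2

   ''  C  C  T  G  G  C  G  A
''  0  0  0  0  0  0  0  0  0
 A  0  0  0  0  0  0  0  0  1
 A  0  0  0  0  0  0  0  0  1
 C  0  1  1  1  1  1  1  1  1
 A  0  1  1  1  1  1  1  1  2
 C  0  1  2  2  2  2  2  2  2
 T  0  1  2  3  3  3  3  3  3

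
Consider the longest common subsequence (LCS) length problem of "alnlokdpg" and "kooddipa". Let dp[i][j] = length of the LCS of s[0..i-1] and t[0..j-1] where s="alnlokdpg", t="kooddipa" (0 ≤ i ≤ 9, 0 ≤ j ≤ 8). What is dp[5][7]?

1

   ''  k  o  o  d  d  i  p  a
''  0  0  0  0  0  0  0  0  0
 a  0  0  0  0  0  0  0  0  1
 l  0  0  0  0  0  0  0  0  1
 n  0  0  0  0  0  0  0  0  1
 l  0  0  0  0  0  0  0  0  1
 o  0  0  1  1  1  1  1  1  1
 k  0  1  1  1  1  1  1  1  1
 d  0  1  1  1  2  2  2  2  2
 p  0  1  1  1  2  2  2  3  3
 g  0  1  1  1  2  2  2  3  3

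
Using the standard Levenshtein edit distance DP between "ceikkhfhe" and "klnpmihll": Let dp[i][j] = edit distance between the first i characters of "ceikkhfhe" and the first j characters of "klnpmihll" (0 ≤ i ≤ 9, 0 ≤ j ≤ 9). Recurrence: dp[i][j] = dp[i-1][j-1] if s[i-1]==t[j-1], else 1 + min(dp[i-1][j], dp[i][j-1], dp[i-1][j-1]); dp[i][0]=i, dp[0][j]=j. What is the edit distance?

9

   ''  k  l  n  p  m  i  h  l  l
''  0  1  2  3  4  5  6  7  8  9
 c  1  1  2  3  4  5  6  7  8  9
 e  2  2  2  3  4  5  6  7  8  9
 i  3  3  3  3  4  5  5  6  7  8
 k  4  3  4  4  4  5  6  6  7  8
 k  5  4  4  5  5  5  6  7  7  8
 h  6  5  5  5  6  6  6  6  7  8
 f  7  6  6  6  6  7  7  7  7  8
 h  8  7  7  7  7  7  8  7  8  8
 e  9  8  8  8  8  8  8  8  8  9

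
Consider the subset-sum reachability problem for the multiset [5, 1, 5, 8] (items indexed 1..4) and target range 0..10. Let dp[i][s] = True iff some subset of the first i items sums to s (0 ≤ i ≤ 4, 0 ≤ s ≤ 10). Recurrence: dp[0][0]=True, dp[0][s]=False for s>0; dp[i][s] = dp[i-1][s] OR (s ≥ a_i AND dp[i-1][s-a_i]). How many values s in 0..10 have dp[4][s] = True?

7

i\s   0   1   2   3   4   5   6   7   8   9  10
  0   T   F   F   F   F   F   F   F   F   F   F
  1   T   F   F   F   F   T   F   F   F   F   F
  2   T   T   F   F   F   T   T   F   F   F   F
  3   T   T   F   F   F   T   T   F   F   F   T
  4   T   T   F   F   F   T   T   F   T   T   T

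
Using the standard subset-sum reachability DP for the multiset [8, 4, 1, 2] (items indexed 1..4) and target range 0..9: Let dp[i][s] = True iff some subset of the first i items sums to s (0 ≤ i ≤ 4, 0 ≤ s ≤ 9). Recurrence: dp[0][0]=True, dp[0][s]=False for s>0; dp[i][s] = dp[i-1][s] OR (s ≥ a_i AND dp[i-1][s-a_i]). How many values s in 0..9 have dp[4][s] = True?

i\s   0   1   2   3   4   5   6   7   8   9
  0   T   F   F   F   F   F   F   F   F   F
  1   T   F   F   F   F   F   F   F   T   F
  2   T   F   F   F   T   F   F   F   T   F
  3   T   T   F   F   T   T   F   F   T   T
  4   T   T   T   T   T   T   T   T   T   T

10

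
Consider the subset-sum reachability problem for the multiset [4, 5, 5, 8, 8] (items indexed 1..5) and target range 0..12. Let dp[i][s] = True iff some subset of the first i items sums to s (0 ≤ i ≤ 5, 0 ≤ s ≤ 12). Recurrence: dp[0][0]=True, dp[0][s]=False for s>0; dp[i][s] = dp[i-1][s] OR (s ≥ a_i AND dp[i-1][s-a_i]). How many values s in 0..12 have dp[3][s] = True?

i\s   0   1   2   3   4   5   6   7   8   9  10  11  12
  0   T   F   F   F   F   F   F   F   F   F   F   F   F
  1   T   F   F   F   T   F   F   F   F   F   F   F   F
  2   T   F   F   F   T   T   F   F   F   T   F   F   F
  3   T   F   F   F   T   T   F   F   F   T   T   F   F
  4   T   F   F   F   T   T   F   F   T   T   T   F   T
  5   T   F   F   F   T   T   F   F   T   T   T   F   T

5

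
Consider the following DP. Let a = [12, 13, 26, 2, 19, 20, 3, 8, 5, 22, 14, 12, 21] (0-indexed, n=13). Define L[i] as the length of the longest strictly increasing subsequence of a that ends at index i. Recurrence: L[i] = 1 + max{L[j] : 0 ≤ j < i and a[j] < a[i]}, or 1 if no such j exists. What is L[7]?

   i    0    1    2    3    4    5    6    7    8    9   10   11   12
a[i]   12   13   26    2   19   20    3    8    5   22   14   12   21
L[i]    1    2    3    1    3    4    2    3    3    5    4    4    5

3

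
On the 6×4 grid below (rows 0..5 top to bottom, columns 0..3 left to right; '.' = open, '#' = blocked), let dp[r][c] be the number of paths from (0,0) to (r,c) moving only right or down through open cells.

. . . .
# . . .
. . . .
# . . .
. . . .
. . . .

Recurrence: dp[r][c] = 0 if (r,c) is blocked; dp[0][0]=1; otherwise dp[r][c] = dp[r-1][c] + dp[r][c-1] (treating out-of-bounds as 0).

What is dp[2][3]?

6

r\c   0   1   2   3
  0   1   1   1   1
  1   0   1   2   3
  2   0   1   3   6
  3   0   1   4  10
  4   0   1   5  15
  5   0   1   6  21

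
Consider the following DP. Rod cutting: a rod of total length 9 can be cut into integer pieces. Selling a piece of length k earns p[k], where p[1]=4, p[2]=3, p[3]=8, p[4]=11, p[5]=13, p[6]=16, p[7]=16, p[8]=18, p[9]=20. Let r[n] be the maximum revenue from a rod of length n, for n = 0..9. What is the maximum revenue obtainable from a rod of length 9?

36

   n    0    1    2    3    4    5    6    7    8    9
r[n]    0    4    8   12   16   20   24   28   32   36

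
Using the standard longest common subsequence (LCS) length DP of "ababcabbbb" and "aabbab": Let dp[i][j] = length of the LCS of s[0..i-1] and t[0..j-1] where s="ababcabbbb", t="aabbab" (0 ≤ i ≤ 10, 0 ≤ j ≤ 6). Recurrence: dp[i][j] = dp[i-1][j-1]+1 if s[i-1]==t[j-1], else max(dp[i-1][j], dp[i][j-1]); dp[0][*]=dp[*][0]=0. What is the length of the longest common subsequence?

5

   ''  a  a  b  b  a  b
''  0  0  0  0  0  0  0
 a  0  1  1  1  1  1  1
 b  0  1  1  2  2  2  2
 a  0  1  2  2  2  3  3
 b  0  1  2  3  3  3  4
 c  0  1  2  3  3  3  4
 a  0  1  2  3  3  4  4
 b  0  1  2  3  4  4  5
 b  0  1  2  3  4  4  5
 b  0  1  2  3  4  4  5
 b  0  1  2  3  4  4  5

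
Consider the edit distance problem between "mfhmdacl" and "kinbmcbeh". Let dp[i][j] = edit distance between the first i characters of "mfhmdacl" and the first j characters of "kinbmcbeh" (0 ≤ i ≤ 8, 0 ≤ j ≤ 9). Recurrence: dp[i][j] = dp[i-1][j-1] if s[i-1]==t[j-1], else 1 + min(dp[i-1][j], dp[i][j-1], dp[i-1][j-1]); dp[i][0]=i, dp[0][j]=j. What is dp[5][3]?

5

   ''  k  i  n  b  m  c  b  e  h
''  0  1  2  3  4  5  6  7  8  9
 m  1  1  2  3  4  4  5  6  7  8
 f  2  2  2  3  4  5  5  6  7  8
 h  3  3  3  3  4  5  6  6  7  7
 m  4  4  4  4  4  4  5  6  7  8
 d  5  5  5  5  5  5  5  6  7  8
 a  6  6  6  6  6  6  6  6  7  8
 c  7  7  7  7  7  7  6  7  7  8
 l  8  8  8  8  8  8  7  7  8  8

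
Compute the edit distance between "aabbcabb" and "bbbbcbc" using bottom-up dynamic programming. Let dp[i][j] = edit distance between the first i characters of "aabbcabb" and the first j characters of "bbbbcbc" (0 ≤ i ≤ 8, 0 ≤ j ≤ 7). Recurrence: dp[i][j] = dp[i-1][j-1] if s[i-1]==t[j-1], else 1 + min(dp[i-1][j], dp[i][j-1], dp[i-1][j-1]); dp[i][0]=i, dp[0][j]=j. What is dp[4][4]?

2

   ''  b  b  b  b  c  b  c
''  0  1  2  3  4  5  6  7
 a  1  1  2  3  4  5  6  7
 a  2  2  2  3  4  5  6  7
 b  3  2  2  2  3  4  5  6
 b  4  3  2  2  2  3  4  5
 c  5  4  3  3  3  2  3  4
 a  6  5  4  4  4  3  3  4
 b  7  6  5  4  4  4  3  4
 b  8  7  6  5  4  5  4  4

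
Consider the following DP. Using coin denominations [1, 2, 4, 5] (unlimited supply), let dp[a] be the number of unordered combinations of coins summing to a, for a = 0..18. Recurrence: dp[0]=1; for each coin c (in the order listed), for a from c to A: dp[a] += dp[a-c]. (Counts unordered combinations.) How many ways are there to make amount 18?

after  coin     0     1     2     3     4     5     6     7     8     9    10    11    12    13    14    15    16    17    18
          1     1     1     1     1     1     1     1     1     1     1     1     1     1     1     1     1     1     1     1
          2     1     1     2     2     3     3     4     4     5     5     6     6     7     7     8     8     9     9    10
          4     1     1     2     2     4     4     6     6     9     9    12    12    16    16    20    20    25    25    30
          5     1     1     2     2     4     5     7     8    11    13    17    19    24    27    33    37    44    49    57

57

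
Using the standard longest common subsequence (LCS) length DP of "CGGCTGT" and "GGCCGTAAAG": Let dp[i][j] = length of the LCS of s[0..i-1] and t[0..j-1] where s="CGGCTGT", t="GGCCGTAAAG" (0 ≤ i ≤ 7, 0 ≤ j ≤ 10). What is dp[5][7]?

4

   ''  G  G  C  C  G  T  A  A  A  G
''  0  0  0  0  0  0  0  0  0  0  0
 C  0  0  0  1  1  1  1  1  1  1  1
 G  0  1  1  1  1  2  2  2  2  2  2
 G  0  1  2  2  2  2  2  2  2  2  3
 C  0  1  2  3  3  3  3  3  3  3  3
 T  0  1  2  3  3  3  4  4  4  4  4
 G  0  1  2  3  3  4  4  4  4  4  5
 T  0  1  2  3  3  4  5  5  5  5  5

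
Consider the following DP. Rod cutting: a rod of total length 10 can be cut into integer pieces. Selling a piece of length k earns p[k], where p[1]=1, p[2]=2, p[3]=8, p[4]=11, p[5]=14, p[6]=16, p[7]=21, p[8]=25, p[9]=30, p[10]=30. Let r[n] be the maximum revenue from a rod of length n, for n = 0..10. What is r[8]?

25

   n    0    1    2    3    4    5    6    7    8    9   10
r[n]    0    1    2    8   11   14   16   21   25   30   31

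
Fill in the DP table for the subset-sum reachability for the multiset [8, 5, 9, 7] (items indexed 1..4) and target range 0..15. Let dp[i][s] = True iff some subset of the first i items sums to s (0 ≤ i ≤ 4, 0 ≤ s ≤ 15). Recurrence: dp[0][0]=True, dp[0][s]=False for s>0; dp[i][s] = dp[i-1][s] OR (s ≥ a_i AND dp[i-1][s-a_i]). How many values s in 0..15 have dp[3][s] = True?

i\s   0   1   2   3   4   5   6   7   8   9  10  11  12  13  14  15
  0   T   F   F   F   F   F   F   F   F   F   F   F   F   F   F   F
  1   T   F   F   F   F   F   F   F   T   F   F   F   F   F   F   F
  2   T   F   F   F   F   T   F   F   T   F   F   F   F   T   F   F
  3   T   F   F   F   F   T   F   F   T   T   F   F   F   T   T   F
  4   T   F   F   F   F   T   F   T   T   T   F   F   T   T   T   T

6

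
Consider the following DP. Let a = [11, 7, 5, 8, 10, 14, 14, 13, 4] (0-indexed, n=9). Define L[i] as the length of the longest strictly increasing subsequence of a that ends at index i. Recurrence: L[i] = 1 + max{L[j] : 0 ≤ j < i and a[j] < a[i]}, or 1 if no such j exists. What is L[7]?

4

   i    0    1    2    3    4    5    6    7    8
a[i]   11    7    5    8   10   14   14   13    4
L[i]    1    1    1    2    3    4    4    4    1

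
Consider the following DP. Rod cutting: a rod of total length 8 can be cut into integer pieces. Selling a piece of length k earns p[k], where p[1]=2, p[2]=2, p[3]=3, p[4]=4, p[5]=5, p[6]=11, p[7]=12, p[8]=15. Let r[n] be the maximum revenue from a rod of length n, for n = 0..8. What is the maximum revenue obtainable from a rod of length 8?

   n    0    1    2    3    4    5    6    7    8
r[n]    0    2    4    6    8   10   12   14   16

16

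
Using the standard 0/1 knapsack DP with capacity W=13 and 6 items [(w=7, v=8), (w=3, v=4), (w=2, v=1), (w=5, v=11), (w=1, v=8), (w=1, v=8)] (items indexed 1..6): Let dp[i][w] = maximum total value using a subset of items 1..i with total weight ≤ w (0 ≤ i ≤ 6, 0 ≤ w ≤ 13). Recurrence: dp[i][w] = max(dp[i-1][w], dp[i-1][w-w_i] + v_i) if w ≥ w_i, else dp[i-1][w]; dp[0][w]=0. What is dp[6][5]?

20

i\w   0   1   2   3   4   5   6   7   8   9  10  11  12  13
  0   0   0   0   0   0   0   0   0   0   0   0   0   0   0
  1   0   0   0   0   0   0   0   8   8   8   8   8   8   8
  2   0   0   0   4   4   4   4   8   8   8  12  12  12  12
  3   0   0   1   4   4   5   5   8   8   9  12  12  13  13
  4   0   0   1   4   4  11  11  12  15  15  16  16  19  19
  5   0   8   8   9  12  12  19  19  20  23  23  24  24  27
  6   0   8  16  16  17  20  20  27  27  28  31  31  32  32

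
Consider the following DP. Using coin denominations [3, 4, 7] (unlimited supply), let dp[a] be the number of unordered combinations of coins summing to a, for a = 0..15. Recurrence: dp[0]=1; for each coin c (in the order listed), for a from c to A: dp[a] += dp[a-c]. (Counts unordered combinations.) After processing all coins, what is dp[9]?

after  coin     0     1     2     3     4     5     6     7     8     9    10    11    12    13    14    15
          3     1     0     0     1     0     0     1     0     0     1     0     0     1     0     0     1
          4     1     0     0     1     1     0     1     1     1     1     1     1     2     1     1     2
          7     1     0     0     1     1     0     1     2     1     1     2     2     2     2     3     3

1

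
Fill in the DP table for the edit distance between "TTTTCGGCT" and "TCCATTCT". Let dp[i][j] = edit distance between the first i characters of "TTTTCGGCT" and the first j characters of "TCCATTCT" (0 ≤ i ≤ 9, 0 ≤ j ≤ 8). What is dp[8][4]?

   ''  T  C  C  A  T  T  C  T
''  0  1  2  3  4  5  6  7  8
 T  1  0  1  2  3  4  5  6  7
 T  2  1  1  2  3  3  4  5  6
 T  3  2  2  2  3  3  3  4  5
 T  4  3  3  3  3  3  3  4  4
 C  5  4  3  3  4  4  4  3  4
 G  6  5  4  4  4  5  5  4  4
 G  7  6  5  5  5  5  6  5  5
 C  8  7  6  5  6  6  6  6  6
 T  9  8  7  6  6  6  6  7  6

6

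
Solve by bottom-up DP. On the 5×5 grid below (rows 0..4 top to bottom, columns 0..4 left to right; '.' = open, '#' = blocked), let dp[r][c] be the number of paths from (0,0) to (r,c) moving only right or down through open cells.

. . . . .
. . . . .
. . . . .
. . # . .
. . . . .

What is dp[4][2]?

r\c   0   1   2   3   4
  0   1   1   1   1   1
  1   1   2   3   4   5
  2   1   3   6  10  15
  3   1   4   0  10  25
  4   1   5   5  15  40

5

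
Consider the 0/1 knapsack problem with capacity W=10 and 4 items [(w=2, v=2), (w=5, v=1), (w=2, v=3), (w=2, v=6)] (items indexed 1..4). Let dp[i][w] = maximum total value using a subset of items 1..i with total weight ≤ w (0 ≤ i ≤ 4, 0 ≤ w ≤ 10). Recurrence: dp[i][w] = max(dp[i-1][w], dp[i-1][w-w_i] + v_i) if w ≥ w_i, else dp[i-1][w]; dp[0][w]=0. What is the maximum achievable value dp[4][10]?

11

i\w   0   1   2   3   4   5   6   7   8   9  10
  0   0   0   0   0   0   0   0   0   0   0   0
  1   0   0   2   2   2   2   2   2   2   2   2
  2   0   0   2   2   2   2   2   3   3   3   3
  3   0   0   3   3   5   5   5   5   5   6   6
  4   0   0   6   6   9   9  11  11  11  11  11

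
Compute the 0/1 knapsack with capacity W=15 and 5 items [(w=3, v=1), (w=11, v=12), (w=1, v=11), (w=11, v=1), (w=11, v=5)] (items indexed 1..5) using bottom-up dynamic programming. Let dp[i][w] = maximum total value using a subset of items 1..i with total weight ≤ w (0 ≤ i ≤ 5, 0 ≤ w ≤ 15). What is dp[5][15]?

i\w   0   1   2   3   4   5   6   7   8   9  10  11  12  13  14  15
  0   0   0   0   0   0   0   0   0   0   0   0   0   0   0   0   0
  1   0   0   0   1   1   1   1   1   1   1   1   1   1   1   1   1
  2   0   0   0   1   1   1   1   1   1   1   1  12  12  12  13  13
  3   0  11  11  11  12  12  12  12  12  12  12  12  23  23  23  24
  4   0  11  11  11  12  12  12  12  12  12  12  12  23  23  23  24
  5   0  11  11  11  12  12  12  12  12  12  12  12  23  23  23  24

24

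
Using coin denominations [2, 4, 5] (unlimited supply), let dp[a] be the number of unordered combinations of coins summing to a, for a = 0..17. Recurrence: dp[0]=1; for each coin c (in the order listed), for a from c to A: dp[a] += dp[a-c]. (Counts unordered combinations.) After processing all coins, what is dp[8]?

3

after  coin     0     1     2     3     4     5     6     7     8     9    10    11    12    13    14    15    16    17
          2     1     0     1     0     1     0     1     0     1     0     1     0     1     0     1     0     1     0
          4     1     0     1     0     2     0     2     0     3     0     3     0     4     0     4     0     5     0
          5     1     0     1     0     2     1     2     1     3     2     4     2     5     3     6     4     7     5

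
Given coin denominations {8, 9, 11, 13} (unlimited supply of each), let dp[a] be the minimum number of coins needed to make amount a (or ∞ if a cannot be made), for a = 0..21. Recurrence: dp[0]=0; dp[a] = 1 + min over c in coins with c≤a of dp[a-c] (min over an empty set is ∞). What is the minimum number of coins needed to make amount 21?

 a  0  1  2  3  4  5  6  7  8  9 10 11 12 13 14 15 16 17 18 19 20 21
dp  0  -  -  -  -  -  -  -  1  1  -  1  -  1  -  -  2  2  2  2  2  2
(- denotes ∞ / unreachable)

2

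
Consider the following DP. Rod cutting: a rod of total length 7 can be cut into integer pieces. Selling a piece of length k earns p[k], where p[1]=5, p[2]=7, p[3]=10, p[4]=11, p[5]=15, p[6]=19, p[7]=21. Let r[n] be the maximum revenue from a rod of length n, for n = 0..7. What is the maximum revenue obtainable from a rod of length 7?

   n    0    1    2    3    4    5    6    7
r[n]    0    5   10   15   20   25   30   35

35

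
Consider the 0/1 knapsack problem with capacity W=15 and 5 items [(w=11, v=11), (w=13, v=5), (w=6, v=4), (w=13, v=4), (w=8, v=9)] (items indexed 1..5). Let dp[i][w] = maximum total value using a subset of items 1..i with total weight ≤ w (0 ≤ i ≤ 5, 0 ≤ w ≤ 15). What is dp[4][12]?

11

i\w   0   1   2   3   4   5   6   7   8   9  10  11  12  13  14  15
  0   0   0   0   0   0   0   0   0   0   0   0   0   0   0   0   0
  1   0   0   0   0   0   0   0   0   0   0   0  11  11  11  11  11
  2   0   0   0   0   0   0   0   0   0   0   0  11  11  11  11  11
  3   0   0   0   0   0   0   4   4   4   4   4  11  11  11  11  11
  4   0   0   0   0   0   0   4   4   4   4   4  11  11  11  11  11
  5   0   0   0   0   0   0   4   4   9   9   9  11  11  11  13  13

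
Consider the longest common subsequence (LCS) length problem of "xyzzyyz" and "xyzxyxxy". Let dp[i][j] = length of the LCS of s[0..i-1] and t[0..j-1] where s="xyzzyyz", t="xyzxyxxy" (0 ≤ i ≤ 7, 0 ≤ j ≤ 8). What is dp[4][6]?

   ''  x  y  z  x  y  x  x  y
''  0  0  0  0  0  0  0  0  0
 x  0  1  1  1  1  1  1  1  1
 y  0  1  2  2  2  2  2  2  2
 z  0  1  2  3  3  3  3  3  3
 z  0  1  2  3  3  3  3  3  3
 y  0  1  2  3  3  4  4  4  4
 y  0  1  2  3  3  4  4  4  5
 z  0  1  2  3  3  4  4  4  5

3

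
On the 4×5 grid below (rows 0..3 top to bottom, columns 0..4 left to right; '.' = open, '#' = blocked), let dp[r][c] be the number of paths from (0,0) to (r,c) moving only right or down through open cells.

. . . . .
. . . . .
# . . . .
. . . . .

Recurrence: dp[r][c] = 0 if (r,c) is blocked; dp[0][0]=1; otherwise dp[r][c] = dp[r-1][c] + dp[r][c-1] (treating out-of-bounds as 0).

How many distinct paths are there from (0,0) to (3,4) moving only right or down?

30

r\c   0   1   2   3   4
  0   1   1   1   1   1
  1   1   2   3   4   5
  2   0   2   5   9  14
  3   0   2   7  16  30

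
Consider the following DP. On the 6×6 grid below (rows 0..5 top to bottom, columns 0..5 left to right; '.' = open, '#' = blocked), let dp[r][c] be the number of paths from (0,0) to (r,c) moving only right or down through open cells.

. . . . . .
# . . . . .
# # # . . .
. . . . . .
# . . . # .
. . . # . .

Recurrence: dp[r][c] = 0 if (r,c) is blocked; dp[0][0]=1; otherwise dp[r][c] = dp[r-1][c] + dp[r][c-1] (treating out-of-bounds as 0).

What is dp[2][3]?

r\c   0   1   2   3   4   5
  0   1   1   1   1   1   1
  1   0   1   2   3   4   5
  2   0   0   0   3   7  12
  3   0   0   0   3  10  22
  4   0   0   0   3   0  22
  5   0   0   0   0   0  22

3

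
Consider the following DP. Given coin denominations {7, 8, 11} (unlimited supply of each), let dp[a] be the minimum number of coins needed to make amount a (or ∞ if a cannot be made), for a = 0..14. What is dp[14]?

2

 a  0  1  2  3  4  5  6  7  8  9 10 11 12 13 14
dp  0  -  -  -  -  -  -  1  1  -  -  1  -  -  2
(- denotes ∞ / unreachable)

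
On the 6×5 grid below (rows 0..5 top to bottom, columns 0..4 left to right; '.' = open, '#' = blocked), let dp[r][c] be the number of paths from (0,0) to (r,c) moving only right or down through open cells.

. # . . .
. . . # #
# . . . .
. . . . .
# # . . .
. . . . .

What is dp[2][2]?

2

r\c   0   1   2   3   4
  0   1   0   0   0   0
  1   1   1   1   0   0
  2   0   1   2   2   2
  3   0   1   3   5   7
  4   0   0   3   8  15
  5   0   0   3  11  26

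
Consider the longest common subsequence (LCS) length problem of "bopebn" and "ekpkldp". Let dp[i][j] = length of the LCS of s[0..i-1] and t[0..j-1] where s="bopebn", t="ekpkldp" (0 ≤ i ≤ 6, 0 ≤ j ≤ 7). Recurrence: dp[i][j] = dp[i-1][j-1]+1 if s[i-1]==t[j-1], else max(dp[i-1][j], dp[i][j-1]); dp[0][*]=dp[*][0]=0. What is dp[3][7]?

   ''  e  k  p  k  l  d  p
''  0  0  0  0  0  0  0  0
 b  0  0  0  0  0  0  0  0
 o  0  0  0  0  0  0  0  0
 p  0  0  0  1  1  1  1  1
 e  0  1  1  1  1  1  1  1
 b  0  1  1  1  1  1  1  1
 n  0  1  1  1  1  1  1  1

1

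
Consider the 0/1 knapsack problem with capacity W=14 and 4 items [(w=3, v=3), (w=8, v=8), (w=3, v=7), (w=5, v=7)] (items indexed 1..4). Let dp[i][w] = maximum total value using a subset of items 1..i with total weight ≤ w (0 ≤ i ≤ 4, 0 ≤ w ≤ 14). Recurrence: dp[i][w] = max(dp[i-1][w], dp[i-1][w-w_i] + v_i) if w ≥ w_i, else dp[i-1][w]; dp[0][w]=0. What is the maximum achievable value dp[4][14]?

18

i\w   0   1   2   3   4   5   6   7   8   9  10  11  12  13  14
  0   0   0   0   0   0   0   0   0   0   0   0   0   0   0   0
  1   0   0   0   3   3   3   3   3   3   3   3   3   3   3   3
  2   0   0   0   3   3   3   3   3   8   8   8  11  11  11  11
  3   0   0   0   7   7   7  10  10  10  10  10  15  15  15  18
  4   0   0   0   7   7   7  10  10  14  14  14  17  17  17  18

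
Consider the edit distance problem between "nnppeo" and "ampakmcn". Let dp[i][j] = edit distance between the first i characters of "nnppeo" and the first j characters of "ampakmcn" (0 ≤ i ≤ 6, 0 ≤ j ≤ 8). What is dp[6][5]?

5

   ''  a  m  p  a  k  m  c  n
''  0  1  2  3  4  5  6  7  8
 n  1  1  2  3  4  5  6  7  7
 n  2  2  2  3  4  5  6  7  7
 p  3  3  3  2  3  4  5  6  7
 p  4  4  4  3  3  4  5  6  7
 e  5  5  5  4  4  4  5  6  7
 o  6  6  6  5  5  5  5  6  7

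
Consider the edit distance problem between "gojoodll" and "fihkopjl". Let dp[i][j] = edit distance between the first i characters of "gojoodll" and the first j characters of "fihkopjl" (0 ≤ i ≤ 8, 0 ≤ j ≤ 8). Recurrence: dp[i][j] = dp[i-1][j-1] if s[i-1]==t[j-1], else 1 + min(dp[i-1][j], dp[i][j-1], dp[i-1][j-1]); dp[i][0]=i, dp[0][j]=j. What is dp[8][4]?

8

   ''  f  i  h  k  o  p  j  l
''  0  1  2  3  4  5  6  7  8
 g  1  1  2  3  4  5  6  7  8
 o  2  2  2  3  4  4  5  6  7
 j  3  3  3  3  4  5  5  5  6
 o  4  4  4  4  4  4  5  6  6
 o  5  5  5  5  5  4  5  6  7
 d  6  6  6  6  6  5  5  6  7
 l  7  7  7  7  7  6  6  6  6
 l  8  8  8  8  8  7  7  7  6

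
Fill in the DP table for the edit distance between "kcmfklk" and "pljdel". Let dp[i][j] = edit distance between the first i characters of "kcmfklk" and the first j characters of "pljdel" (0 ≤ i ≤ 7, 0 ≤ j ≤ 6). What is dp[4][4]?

4

   ''  p  l  j  d  e  l
''  0  1  2  3  4  5  6
 k  1  1  2  3  4  5  6
 c  2  2  2  3  4  5  6
 m  3  3  3  3  4  5  6
 f  4  4  4  4  4  5  6
 k  5  5  5  5  5  5  6
 l  6  6  5  6  6  6  5
 k  7  7  6  6  7  7  6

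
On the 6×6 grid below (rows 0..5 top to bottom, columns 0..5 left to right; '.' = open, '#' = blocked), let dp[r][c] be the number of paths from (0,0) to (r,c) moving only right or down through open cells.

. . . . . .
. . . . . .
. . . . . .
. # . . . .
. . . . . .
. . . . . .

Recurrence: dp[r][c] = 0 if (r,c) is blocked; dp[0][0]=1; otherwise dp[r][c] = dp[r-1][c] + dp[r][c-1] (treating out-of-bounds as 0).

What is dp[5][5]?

r\c   0   1   2   3   4   5
  0   1   1   1   1   1   1
  1   1   2   3   4   5   6
  2   1   3   6  10  15  21
  3   1   0   6  16  31  52
  4   1   1   7  23  54 106
  5   1   2   9  32  86 192

192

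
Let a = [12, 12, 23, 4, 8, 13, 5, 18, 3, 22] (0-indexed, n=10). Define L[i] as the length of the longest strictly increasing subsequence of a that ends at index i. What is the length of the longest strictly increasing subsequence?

   i    0    1    2    3    4    5    6    7    8    9
a[i]   12   12   23    4    8   13    5   18    3   22
L[i]    1    1    2    1    2    3    2    4    1    5

5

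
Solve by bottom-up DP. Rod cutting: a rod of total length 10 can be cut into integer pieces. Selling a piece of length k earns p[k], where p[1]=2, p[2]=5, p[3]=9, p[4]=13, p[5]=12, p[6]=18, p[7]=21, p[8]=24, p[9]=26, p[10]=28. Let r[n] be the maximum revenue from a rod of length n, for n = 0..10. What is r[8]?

   n    0    1    2    3    4    5    6    7    8    9   10
r[n]    0    2    5    9   13   15   18   22   26   28   31

26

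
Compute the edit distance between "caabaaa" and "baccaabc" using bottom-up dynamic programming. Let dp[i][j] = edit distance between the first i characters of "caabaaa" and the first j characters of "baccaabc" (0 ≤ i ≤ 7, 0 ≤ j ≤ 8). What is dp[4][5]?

4

   ''  b  a  c  c  a  a  b  c
''  0  1  2  3  4  5  6  7  8
 c  1  1  2  2  3  4  5  6  7
 a  2  2  1  2  3  3  4  5  6
 a  3  3  2  2  3  3  3  4  5
 b  4  3  3  3  3  4  4  3  4
 a  5  4  3  4  4  3  4  4  4
 a  6  5  4  4  5  4  3  4  5
 a  7  6  5  5  5  5  4  4  5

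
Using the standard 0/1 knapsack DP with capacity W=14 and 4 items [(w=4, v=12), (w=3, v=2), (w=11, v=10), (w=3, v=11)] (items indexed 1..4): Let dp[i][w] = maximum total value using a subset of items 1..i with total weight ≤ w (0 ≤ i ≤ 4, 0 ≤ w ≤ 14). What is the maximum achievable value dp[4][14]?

i\w   0   1   2   3   4   5   6   7   8   9  10  11  12  13  14
  0   0   0   0   0   0   0   0   0   0   0   0   0   0   0   0
  1   0   0   0   0  12  12  12  12  12  12  12  12  12  12  12
  2   0   0   0   2  12  12  12  14  14  14  14  14  14  14  14
  3   0   0   0   2  12  12  12  14  14  14  14  14  14  14  14
  4   0   0   0  11  12  12  13  23  23  23  25  25  25  25  25

25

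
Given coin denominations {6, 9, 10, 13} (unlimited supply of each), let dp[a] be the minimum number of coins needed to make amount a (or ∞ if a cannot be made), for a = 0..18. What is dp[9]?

1

 a  0  1  2  3  4  5  6  7  8  9 10 11 12 13 14 15 16 17 18
dp  0  -  -  -  -  -  1  -  -  1  1  -  2  1  -  2  2  -  2
(- denotes ∞ / unreachable)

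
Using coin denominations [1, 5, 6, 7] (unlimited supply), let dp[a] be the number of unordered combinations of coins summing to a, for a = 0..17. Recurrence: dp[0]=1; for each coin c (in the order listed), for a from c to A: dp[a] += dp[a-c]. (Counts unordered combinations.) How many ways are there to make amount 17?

14

after  coin     0     1     2     3     4     5     6     7     8     9    10    11    12    13    14    15    16    17
          1     1     1     1     1     1     1     1     1     1     1     1     1     1     1     1     1     1     1
          5     1     1     1     1     1     2     2     2     2     2     3     3     3     3     3     4     4     4
          6     1     1     1     1     1     2     3     3     3     3     4     5     6     6     6     7     8     9
          7     1     1     1     1     1     2     3     4     4     4     5     6     8     9    10    11    12    14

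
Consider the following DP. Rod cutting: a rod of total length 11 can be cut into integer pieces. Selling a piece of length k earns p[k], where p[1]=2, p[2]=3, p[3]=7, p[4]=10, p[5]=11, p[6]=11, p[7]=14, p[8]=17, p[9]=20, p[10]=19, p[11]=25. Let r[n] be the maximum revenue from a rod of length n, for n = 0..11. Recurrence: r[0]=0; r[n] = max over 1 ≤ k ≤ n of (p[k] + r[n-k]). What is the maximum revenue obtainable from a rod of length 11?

   n    0    1    2    3    4    5    6    7    8    9   10   11
r[n]    0    2    4    7   10   12   14   17   20   22   24   27

27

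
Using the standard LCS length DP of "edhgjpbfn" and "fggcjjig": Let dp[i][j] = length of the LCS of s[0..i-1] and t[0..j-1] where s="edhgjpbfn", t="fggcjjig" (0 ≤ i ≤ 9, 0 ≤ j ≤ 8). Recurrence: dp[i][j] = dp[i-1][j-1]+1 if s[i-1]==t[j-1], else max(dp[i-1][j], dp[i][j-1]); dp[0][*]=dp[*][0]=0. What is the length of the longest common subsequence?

2

   ''  f  g  g  c  j  j  i  g
''  0  0  0  0  0  0  0  0  0
 e  0  0  0  0  0  0  0  0  0
 d  0  0  0  0  0  0  0  0  0
 h  0  0  0  0  0  0  0  0  0
 g  0  0  1  1  1  1  1  1  1
 j  0  0  1  1  1  2  2  2  2
 p  0  0  1  1  1  2  2  2  2
 b  0  0  1  1  1  2  2  2  2
 f  0  1  1  1  1  2  2  2  2
 n  0  1  1  1  1  2  2  2  2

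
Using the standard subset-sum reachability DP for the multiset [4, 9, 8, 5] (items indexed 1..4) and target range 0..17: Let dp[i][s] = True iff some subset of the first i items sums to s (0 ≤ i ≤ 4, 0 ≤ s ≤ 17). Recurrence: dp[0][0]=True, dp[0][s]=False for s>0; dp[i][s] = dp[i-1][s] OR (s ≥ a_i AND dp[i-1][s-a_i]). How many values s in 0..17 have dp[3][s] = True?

i\s   0   1   2   3   4   5   6   7   8   9  10  11  12  13  14  15  16  17
  0   T   F   F   F   F   F   F   F   F   F   F   F   F   F   F   F   F   F
  1   T   F   F   F   T   F   F   F   F   F   F   F   F   F   F   F   F   F
  2   T   F   F   F   T   F   F   F   F   T   F   F   F   T   F   F   F   F
  3   T   F   F   F   T   F   F   F   T   T   F   F   T   T   F   F   F   T
  4   T   F   F   F   T   T   F   F   T   T   F   F   T   T   T   F   F   T

7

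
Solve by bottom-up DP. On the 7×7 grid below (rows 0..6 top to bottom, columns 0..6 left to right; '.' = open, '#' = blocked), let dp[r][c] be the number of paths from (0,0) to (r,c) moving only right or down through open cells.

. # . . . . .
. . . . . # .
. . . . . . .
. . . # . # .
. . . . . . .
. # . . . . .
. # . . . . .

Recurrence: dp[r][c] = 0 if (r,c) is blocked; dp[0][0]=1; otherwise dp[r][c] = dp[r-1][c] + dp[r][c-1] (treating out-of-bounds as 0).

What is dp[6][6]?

185

r\c   0   1   2   3   4   5   6
  0   1   0   0   0   0   0   0
  1   1   1   1   1   1   0   0
  2   1   2   3   4   5   5   5
  3   1   3   6   0   5   0   5
  4   1   4  10  10  15  15  20
  5   1   0  10  20  35  50  70
  6   1   0  10  30  65 115 185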